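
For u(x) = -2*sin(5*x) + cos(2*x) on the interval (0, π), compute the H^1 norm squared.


||u||_{H^1(0,π)}^2 = -200/21 + 109*π/2

u'(x) = -2*sin(2*x) - 10*cos(5*x).
Expand u² and (u')² and integrate term by term on (0, π), using: for integers n ≥ 1, ∫_0^π sin²(nx) dx = ∫_0^π cos²(nx) dx = π/2; for n ≠ n', ∫_0^π sin(nx)sin(n'x) dx = ∫_0^π cos(nx)cos(n'x) dx = 0; and by product-to-sum, ∫_0^π sin(nx)cos(n'x) dx = ½∫_0^π [sin((n+n')x) + sin((n−n')x)] dx, which is 0 when n+n' is even and 2n/(n²−n'²) when n+n' is odd (it need not vanish on (0, π)).
  u² squared terms: (-2)²·∫sin(5x)² dx = 4·π/2 = 2*π;  (1)²·∫cos(2x)² dx = 1·π/2 = π/2.
  u² cross terms: 2·(-2)·(1)·∫sin(5x)·cos(2x) dx = -4·(10/21) = -40/21.
  So ∫_0^π u² dx = 2*π + π/2 − 40/21 = -40/21 + 5*π/2.
  (u')² squared terms: (-10)²·∫cos(5x)² dx = 100·π/2 = 50*π;  (-2)²·∫sin(2x)² dx = 4·π/2 = 2*π.
  (u')² cross terms: 2·(-10)·(-2)·∫cos(5x)·sin(2x) dx = 40·(-4/21) = -160/21.
  So ∫_0^π (u')² dx = 50*π + 2*π − 160/21 = -160/21 + 52*π.
||u||_{H^1}^2 = (-40/21 + 5*π/2) + (-160/21 + 52*π) = -200/21 + 109*π/2.


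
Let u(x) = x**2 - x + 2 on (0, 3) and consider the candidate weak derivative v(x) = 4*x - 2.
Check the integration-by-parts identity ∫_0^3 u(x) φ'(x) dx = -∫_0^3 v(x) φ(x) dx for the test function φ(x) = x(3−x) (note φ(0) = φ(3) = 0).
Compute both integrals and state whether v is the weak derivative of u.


LHS = -9, RHS = -18. No, v is not the weak derivative of u.

u(x) = x**2 - x + 2, classical derivative u'(x) = 2*x - 1.
φ(x) = x(3−x), so φ'(x) = 3 - 2*x.
Note φ(0) = φ(3) = 0, so the boundary term u·φ vanishes.
LHS = ∫_0^3 u(x) φ'(x) dx = ∫_0^3 (-2*x^3 + 5*x^2 - 7*x + 6) dx. Term by term:
  ∫_0^3 -2*x^3 dx = -81/2;  ∫_0^3 5*x^2 dx = 45;  ∫_0^3 -7*x dx = -63/2;
  ∫_0^3 6 dx = 18.
Sum: -81/2 + 45 − 63/2 + 18 = -9.
So LHS = -9.
∫_0^3 v(x) φ(x) dx = ∫_0^3 (-4*x^3 + 14*x^2 - 6*x) dx. Term by term:
  ∫_0^3 -4*x^3 dx = -81;  ∫_0^3 14*x^2 dx = 126;  ∫_0^3 -6*x dx = -27.
Sum: -81 + 126 − 27 = 18.
So RHS = -∫_0^3 v(x) φ(x) dx = -18.
LHS − RHS = 9 ≠ 0, so the identity fails.
(For a valid weak derivative the identity must hold for EVERY test function, in particular this one. The failure shows v is NOT the weak derivative of u.)
Correct weak derivative would be u'(x) = 2*x - 1.


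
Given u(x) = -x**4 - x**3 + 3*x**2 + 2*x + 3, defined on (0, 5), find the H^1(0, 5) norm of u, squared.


||u||_{H^1}^2 = 111923405/252

The H^1 norm (squared) on an interval (0, L) is
  ||u||_{H^1}^2 = ∫_0^L u(x)^2 dx + ∫_0^L u'(x)^2 dx.
Compute u'(x) = -4*x**3 - 3*x**2 + 6*x + 2.
Then u(x)^2 = x**8 + 2*x**7 - 5*x**6 - 10*x**5 - x**4 + 6*x**3 + 22*x**2 + 12*x + 9 and u'(x)^2 = 16*x**6 + 24*x**5 - 39*x**4 - 52*x**3 + 24*x**2 + 24*x + 4.
Integrate each monomial from 0 to 5 using ∫_0^5 c·x^n dx = c·5^(n+1)/(n+1):
  ∫_0^5 u(x)^2 dx = ∫_0^5 (x^8 + 2*x^7 - 5*x^6 - 10*x^5 - x^4 + 6*x^3 + 22*x^2 + 12*x + 9) dx. Term by term:
    ∫_0^5 x^8 dx = 1953125/9;  ∫_0^5 2*x^7 dx = 390625/4;  ∫_0^5 -5*x^6 dx = -390625/7;
    ∫_0^5 -10*x^5 dx = -78125/3;  ∫_0^5 -x^4 dx = -625;  ∫_0^5 6*x^3 dx = 1875/2;
    ∫_0^5 22*x^2 dx = 2750/3;  ∫_0^5 12*x dx = 150;  ∫_0^5 9 dx = 45.
  Sum: 1953125/9 + 390625/4 − 390625/7 − 78125/3 − 625 + 1875/2 + 2750/3 + 150 + 45 = 59030765/252.
  ∫_0^5 u'(x)^2 dx = ∫_0^5 (16*x^6 + 24*x^5 - 39*x^4 - 52*x^3 + 24*x^2 + 24*x + 4) dx. Term by term:
    ∫_0^5 16*x^6 dx = 1250000/7;  ∫_0^5 24*x^5 dx = 62500;  ∫_0^5 -39*x^4 dx = -24375;
    ∫_0^5 -52*x^3 dx = -8125;  ∫_0^5 24*x^2 dx = 1000;  ∫_0^5 24*x dx = 300;
    ∫_0^5 4 dx = 20.
  Sum: 1250000/7 + 62500 − 24375 − 8125 + 1000 + 300 + 20 = 1469240/7.
Adding: ||u||_{H^1}^2 = 59030765/252 + 1469240/7 = 111923405/252.


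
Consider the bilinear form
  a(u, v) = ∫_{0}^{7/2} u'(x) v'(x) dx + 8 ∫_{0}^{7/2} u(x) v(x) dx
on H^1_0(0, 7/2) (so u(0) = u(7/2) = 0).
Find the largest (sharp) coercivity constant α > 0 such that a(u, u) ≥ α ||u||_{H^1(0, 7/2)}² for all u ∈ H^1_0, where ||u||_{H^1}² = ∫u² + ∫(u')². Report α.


α = 1

Coercivity of a(·,·) on H^1_0(0, 7/2) means a(u, u) ≥ α ||u||_{H^1}² for every u ∈ H^1_0.
The interval has length L = 7/2, and Poincaré/coercivity depend only on L. Here a(u, u) = ∫(u')² + (8)·∫u².
Here c = 8 ≥ 1, so a(u,u) = ∫(u')² + c∫u² ≥ ∫(u')² + ∫u² = ||u||_{H^1}², i.e. α = 1 works. No larger α is possible: a(u,u) ≥ α||u||_{H^1}² means (1−α)∫(u')² ≥ (α−c)∫u², and for the modes u_n = sin(nπ(x−x₀)/L) (x₀ the left endpoint) one has ∫u_n²/∫(u_n')² = (L/(nπ))² → 0, so a(u_n,u_n)/||u_n||_{H^1}² → 1. Hence the optimal constant is α = 1.
Therefore α = 1.


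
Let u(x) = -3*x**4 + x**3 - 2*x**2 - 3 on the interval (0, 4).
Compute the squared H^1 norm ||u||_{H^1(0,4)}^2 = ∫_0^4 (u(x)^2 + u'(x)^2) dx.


||u||_{H^1}^2 = 58096708/105

The H^1 norm (squared) on an interval (0, L) is
  ||u||_{H^1}^2 = ∫_0^L u(x)^2 dx + ∫_0^L u'(x)^2 dx.
Compute u'(x) = -12*x**3 + 3*x**2 - 4*x.
Then u(x)^2 = 9*x**8 - 6*x**7 + 13*x**6 - 4*x**5 + 22*x**4 - 6*x**3 + 12*x**2 + 9 and u'(x)^2 = 144*x**6 - 72*x**5 + 105*x**4 - 24*x**3 + 16*x**2.
Integrate each monomial from 0 to 4 using ∫_0^4 c·x^n dx = c·4^(n+1)/(n+1):
  ∫_0^4 u(x)^2 dx = ∫_0^4 (9*x^8 - 6*x^7 + 13*x^6 - 4*x^5 + 22*x^4 - 6*x^3 + 12*x^2 + 9) dx. Term by term:
    ∫_0^4 9*x^8 dx = 262144;  ∫_0^4 -6*x^7 dx = -49152;  ∫_0^4 13*x^6 dx = 212992/7;
    ∫_0^4 -4*x^5 dx = -8192/3;  ∫_0^4 22*x^4 dx = 22528/5;  ∫_0^4 -6*x^3 dx = -384;
    ∫_0^4 12*x^2 dx = 256;  ∫_0^4 9 dx = 36.
  Sum: 262144 − 49152 + 212992/7 − 8192/3 + 22528/5 − 384 + 256 + 36 = 25735748/105.
  ∫_0^4 u'(x)^2 dx = ∫_0^4 (144*x^6 - 72*x^5 + 105*x^4 - 24*x^3 + 16*x^2) dx. Term by term:
    ∫_0^4 144*x^6 dx = 2359296/7;  ∫_0^4 -72*x^5 dx = -49152;  ∫_0^4 105*x^4 dx = 21504;
    ∫_0^4 -24*x^3 dx = -1536;  ∫_0^4 16*x^2 dx = 1024/3.
  Sum: 2359296/7 − 49152 + 21504 − 1536 + 1024/3 = 6472192/21.
Adding: ||u||_{H^1}^2 = 25735748/105 + 6472192/21 = 58096708/105.


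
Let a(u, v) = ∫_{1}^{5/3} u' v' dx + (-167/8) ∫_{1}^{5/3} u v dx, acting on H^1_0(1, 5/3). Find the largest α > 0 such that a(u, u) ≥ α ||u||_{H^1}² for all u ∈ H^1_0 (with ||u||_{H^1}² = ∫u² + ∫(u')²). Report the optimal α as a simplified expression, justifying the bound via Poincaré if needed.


α = (-167 + 18*π^2)/(2*(4 + 9*π^2))

Coercivity of a(·,·) on H^1_0(1, 5/3) means a(u, u) ≥ α ||u||_{H^1}² for every u ∈ H^1_0.
The interval has length L = 2/3, and Poincaré/coercivity depend only on L. Here a(u, u) = ∫(u')² + (-167/8)·∫u².
Here c = -167/8 < 0 with |c| < (π/L)² = 9*π^2/4, so coercivity still holds. The condition a(u,u) ≥ α||u||_{H^1}² reads (1−α)∫(u')² ≥ (α−c)∫u². Any admissible α is ≤ 1 (rapidly oscillating u have ∫u²/∫(u')² → 0), and α = 1 would force 0 ≥ (1−c)∫u², impossible since c < 1; so 1−α > 0. By the sharp Poincaré inequality on H^1_0 of an interval of length L, ∫(u')² ≥ (π/L)²∫u² with equality for the first sine mode sin(π(x−x₀)/L) (x₀ the left endpoint), so the inequality holds for all u iff (1−α)(π/L)² ≥ α − c, i.e. α ≤ ((π/L)² + c)/((π/L)² + 1) = (1 + c(L/π)²)/(1 + (L/π)²). (Direct route, valid since c ≤ 0: Poincaré gives c∫u² ≥ c(L/π)²∫(u')², so a(u,u) ≥ (1 + c(L/π)²)∫(u')², while ||u||_{H^1}² ≤ (1 + (L/π)²)∫(u')²; dividing yields the same α.) With (π/L)² = 9*π^2/4 and c = -167/8, the largest admissible constant is α = ((π/L)² + c)/((π/L)² + 1).
Simplifying, α = (-167 + 18*π^2)/(2*(4 + 9*π^2)).


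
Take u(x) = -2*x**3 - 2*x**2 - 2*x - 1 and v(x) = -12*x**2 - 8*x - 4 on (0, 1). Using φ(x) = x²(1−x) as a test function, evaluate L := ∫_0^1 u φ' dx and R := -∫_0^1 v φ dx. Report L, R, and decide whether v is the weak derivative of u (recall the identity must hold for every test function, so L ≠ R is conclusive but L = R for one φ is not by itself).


LHS = 17/30, RHS = 17/15. No, v is not the weak derivative of u.

u(x) = -2*x**3 - 2*x**2 - 2*x - 1, classical derivative u'(x) = -6*x**2 - 4*x - 2.
φ(x) = x²(1−x), so φ'(x) = x*(2 - 3*x).
Note φ(0) = φ(1) = 0, so the boundary term u·φ vanishes.
LHS = ∫_0^1 u(x) φ'(x) dx = ∫_0^1 (6*x^5 + 2*x^4 + 2*x^3 - x^2 - 2*x) dx. Term by term:
  ∫_0^1 6*x^5 dx = 1;  ∫_0^1 2*x^4 dx = 2/5;  ∫_0^1 2*x^3 dx = 1/2;
  ∫_0^1 -x^2 dx = -1/3;  ∫_0^1 -2*x dx = -1.
Sum: 1 + 2/5 + 1/2 − 1/3 − 1 = 17/30.
So LHS = 17/30.
∫_0^1 v(x) φ(x) dx = ∫_0^1 (12*x^5 - 4*x^4 - 4*x^3 - 4*x^2) dx. Term by term:
  ∫_0^1 12*x^5 dx = 2;  ∫_0^1 -4*x^4 dx = -4/5;  ∫_0^1 -4*x^3 dx = -1;
  ∫_0^1 -4*x^2 dx = -4/3.
Sum: 2 − 4/5 − 1 − 4/3 = -17/15.
So RHS = -∫_0^1 v(x) φ(x) dx = 17/15.
LHS − RHS = -17/30 ≠ 0, so the identity fails.
(For a valid weak derivative the identity must hold for EVERY test function, in particular this one. The failure shows v is NOT the weak derivative of u.)
Correct weak derivative would be u'(x) = -6*x**2 - 4*x - 2.


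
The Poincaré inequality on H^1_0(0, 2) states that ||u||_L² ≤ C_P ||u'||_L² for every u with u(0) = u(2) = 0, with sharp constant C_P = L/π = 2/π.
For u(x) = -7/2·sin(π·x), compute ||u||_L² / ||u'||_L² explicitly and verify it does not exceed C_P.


||u||_L² / ||u'||_L² = 1/π < C_P = 2/π.

u(x) = -7/2·sin(π·x), so u'(x) = -7*π*cos(π*x)/2.
Writing u(x) = A·sin(kπx/L) with A = -7/2 and k = 2, use ∫_0^L sin²(kπx/L) dx = L/2 and ∫_0^L cos²(kπx/L) dx = L/2.
u² = 49/4·sin²(π·x) and (u')² = 49*π^2/4·cos²(π·x), and each of sin², cos² integrates to L/2 = 1 over (0, 2).
∫_0^2 u² dx = 49/4, so ||u||_L² = 7/2.
∫_0^2 (u')² dx = 49*π^2/4, so ||u'||_L² = 7*π/2.
Ratio ||u||_L² / ||u'||_L² = 1/π.
Sharp Poincaré constant on H^1_0(0, 2) is C_P = L/π = 2/π, achieved by sin(π/2·x).
This is the k = 2 harmonic; the ratio L/(kπ) is strictly less than C_P = L/π, consistent with the sharp inequality ||u||_L² ≤ C_P ||u'||_L².


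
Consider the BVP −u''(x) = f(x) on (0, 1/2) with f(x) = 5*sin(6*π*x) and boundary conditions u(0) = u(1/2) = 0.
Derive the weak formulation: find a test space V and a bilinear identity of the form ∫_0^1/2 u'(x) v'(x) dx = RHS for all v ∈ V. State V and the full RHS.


V = H^1_0(0, 1/2) (so v(0) = v(1/2) = 0); weak form: ∫_0^1/2 u'v' dx = ∫_0^1/2 (5*sin(6*π*x)) v dx for all v ∈ V.

Multiply both sides by a test function v and integrate from 0 to 1/2:
  ∫_0^1/2 −u''(x) v(x) dx = ∫_0^1/2 f(x) v(x) dx.
Integrate the LHS by parts once:
  ∫_0^1/2 −u'' v dx = −[u'(x) v(x)]_0^1/2 + ∫_0^1/2 u'(x) v'(x) dx.
Thus ∫_0^1/2 u'(x) v'(x) dx = ∫_0^1/2 f(x) v(x) dx + [u'(x) v(x)]_0^1/2.
Choose V so that boundary terms are either known or forced to vanish.
u is Dirichlet: u(0) = u(1/2) = 0. Let V = H^1_0(0, 1/2); then v(0) = v(1/2) = 0, and [u' v]_0^1/2 = 0.
Weak formulation: find u (satisfying any essential BC) such that ∫_0^1/2 u'(x) v'(x) dx = ∫_0^1/2 f v dx for all v ∈ V.
Substituting f(x) = 5*sin(6*π*x), the right-hand side is ∫_0^1/2 (5*sin(6*π*x)) v dx.


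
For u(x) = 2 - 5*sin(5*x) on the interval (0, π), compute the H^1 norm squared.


||u||_{H^1(0,π)}^2 = -8 + 329*π

u'(x) = -25*cos(5*x).
Expand u² and (u')² and integrate term by term on (0, π), using: for integers n ≥ 1, ∫_0^π sin²(nx) dx = ∫_0^π cos²(nx) dx = π/2; for n ≠ n', ∫_0^π sin(nx)sin(n'x) dx = ∫_0^π cos(nx)cos(n'x) dx = 0; and by product-to-sum, ∫_0^π sin(nx)cos(n'x) dx = ½∫_0^π [sin((n+n')x) + sin((n−n')x)] dx, which is 0 when n+n' is even and 2n/(n²−n'²) when n+n' is odd (it need not vanish on (0, π)). For the constant mode: ∫_0^π 1 dx = π, ∫_0^π cos(nx) dx = 0, ∫_0^π sin(nx) dx = (1−(−1)^n)/n.
  u² squared terms: (2)²·∫1 dx = 4·π = 4*π;  (-5)²·∫sin(5x)² dx = 25·π/2 = 25*π/2.
  u² cross terms: 2·(2)·(-5)·∫1·sin(5x) dx = -20·(2/5) = -8.
  So ∫_0^π u² dx = 4*π + 25*π/2 − 8 = -8 + 33*π/2.
  (u')² squared terms: (-25)²·∫cos(5x)² dx = 625·π/2 = 625*π/2.
  So ∫_0^π (u')² dx = 625*π/2.
||u||_{H^1}^2 = (-8 + 33*π/2) + (625*π/2) = -8 + 329*π.


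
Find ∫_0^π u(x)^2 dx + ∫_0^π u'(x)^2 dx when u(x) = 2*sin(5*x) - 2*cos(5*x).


||u||_{H^1(0,π)}^2 = 104*π

u'(x) = 10*sin(5*x) + 10*cos(5*x).
Expand u² and (u')² and integrate term by term on (0, π), using: for integers n ≥ 1, ∫_0^π sin²(nx) dx = ∫_0^π cos²(nx) dx = π/2; for n ≠ n', ∫_0^π sin(nx)sin(n'x) dx = ∫_0^π cos(nx)cos(n'x) dx = 0; and by product-to-sum, ∫_0^π sin(nx)cos(n'x) dx = ½∫_0^π [sin((n+n')x) + sin((n−n')x)] dx, which is 0 when n+n' is even and 2n/(n²−n'²) when n+n' is odd (it need not vanish on (0, π)).
  u² squared terms: (-2)²·∫cos(5x)² dx = 4·π/2 = 2*π;  (2)²·∫sin(5x)² dx = 4·π/2 = 2*π.
  u² cross terms: 2·(-2)·(2)·∫cos(5x)·sin(5x) dx = -8·(0) = 0.
  So ∫_0^π u² dx = 2*π + 2*π + 0 = 4*π.
  (u')² squared terms: (10)²·∫cos(5x)² dx = 100·π/2 = 50*π;  (10)²·∫sin(5x)² dx = 100·π/2 = 50*π.
  (u')² cross terms: 2·(10)·(10)·∫cos(5x)·sin(5x) dx = 200·(0) = 0.
  So ∫_0^π (u')² dx = 50*π + 50*π + 0 = 100*π.
||u||_{H^1}^2 = (4*π) + (100*π) = 104*π.


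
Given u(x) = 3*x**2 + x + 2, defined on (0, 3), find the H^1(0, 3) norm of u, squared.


||u||_{H^1}^2 = 10869/10

The H^1 norm (squared) on an interval (0, L) is
  ||u||_{H^1}^2 = ∫_0^L u(x)^2 dx + ∫_0^L u'(x)^2 dx.
Compute u'(x) = 6*x + 1.
Then u(x)^2 = 9*x**4 + 6*x**3 + 13*x**2 + 4*x + 4 and u'(x)^2 = 36*x**2 + 12*x + 1.
Integrate each monomial from 0 to 3 using ∫_0^3 c·x^n dx = c·3^(n+1)/(n+1):
  ∫_0^3 u(x)^2 dx = ∫_0^3 (9*x^4 + 6*x^3 + 13*x^2 + 4*x + 4) dx. Term by term:
    ∫_0^3 9*x^4 dx = 2187/5;  ∫_0^3 6*x^3 dx = 243/2;  ∫_0^3 13*x^2 dx = 117;
    ∫_0^3 4*x dx = 18;  ∫_0^3 4 dx = 12.
  Sum: 2187/5 + 243/2 + 117 + 18 + 12 = 7059/10.
  ∫_0^3 u'(x)^2 dx = ∫_0^3 (36*x^2 + 12*x + 1) dx. Term by term:
    ∫_0^3 36*x^2 dx = 324;  ∫_0^3 12*x dx = 54;  ∫_0^3 1 dx = 3.
  Sum: 324 + 54 + 3 = 381.
Adding: ||u||_{H^1}^2 = 7059/10 + 381 = 10869/10.


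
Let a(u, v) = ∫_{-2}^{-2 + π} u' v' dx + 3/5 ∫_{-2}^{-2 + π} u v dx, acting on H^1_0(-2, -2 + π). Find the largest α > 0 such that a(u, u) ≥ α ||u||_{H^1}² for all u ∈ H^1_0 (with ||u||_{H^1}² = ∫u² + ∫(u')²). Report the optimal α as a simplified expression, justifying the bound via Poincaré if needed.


α = 4/5

Coercivity of a(·,·) on H^1_0(-2, -2 + π) means a(u, u) ≥ α ||u||_{H^1}² for every u ∈ H^1_0.
The interval has length L = π, and Poincaré/coercivity depend only on L. Here a(u, u) = ∫(u')² + (3/5)·∫u².
Here 0 < c = 3/5 < 1. The condition a(u,u) ≥ α||u||_{H^1}² reads (1−α)∫(u')² ≥ (α−c)∫u². Any admissible α is ≤ 1 (rapidly oscillating u have ∫u²/∫(u')² → 0), and α = 1 would force 0 ≥ (1−c)∫u², impossible since c < 1; so 1−α > 0. By the sharp Poincaré inequality on H^1_0 of an interval of length L, ∫(u')² ≥ (π/L)²∫u² with equality for the first sine mode sin(π(x−x₀)/L) (x₀ the left endpoint), so the inequality holds for all u iff (1−α)(π/L)² ≥ α − c, i.e. α ≤ ((π/L)² + c)/((π/L)² + 1) = (1 + c(L/π)²)/(1 + (L/π)²). With (π/L)² = 1 and c = 3/5, the largest admissible constant is α = ((π/L)² + c)/((π/L)² + 1).
Simplifying, α = 4/5.


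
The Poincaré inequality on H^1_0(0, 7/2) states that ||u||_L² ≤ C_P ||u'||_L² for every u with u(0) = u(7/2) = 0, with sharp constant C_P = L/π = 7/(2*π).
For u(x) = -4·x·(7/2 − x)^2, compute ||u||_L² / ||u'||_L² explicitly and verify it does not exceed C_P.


||u||_L² / ||u'||_L² = sqrt(14)/4 < C_P = 7/(2*π).

u(x) = -4·x·(7/2 − x)^2, so u'(x) = (7 - 6*x)*(2*x - 7).
u(x) = -4·x·(7/2 − x)^2 vanishes at x = 0 and x = 7/2, so u ∈ H^1_0(0, 7/2). Differentiate via the product rule and integrate the resulting polynomials term by term.
  ∫_0^7/2 u² dx = ∫_0^7/2 (16*x^6 - 224*x^5 + 1176*x^4 - 2744*x^3 + 2401*x^2) dx. Term by term:
    ∫_0^7/2 16*x^6 dx = 117649/8;  ∫_0^7/2 -224*x^5 dx = -823543/12;  ∫_0^7/2 1176*x^4 dx = 2470629/20;
    ∫_0^7/2 -2744*x^3 dx = -823543/8;  ∫_0^7/2 2401*x^2 dx = 823543/24.
  Sum: 117649/8 − 823543/12 + 2470629/20 − 823543/8 + 823543/24 = 117649/120.
  ∫_0^7/2 (u')² dx = ∫_0^7/2 (144*x^4 - 1344*x^3 + 4312*x^2 - 5488*x + 2401) dx. Term by term:
    ∫_0^7/2 144*x^4 dx = 151263/10;  ∫_0^7/2 -1344*x^3 dx = -50421;  ∫_0^7/2 4312*x^2 dx = 184877/3;
    ∫_0^7/2 -5488*x dx = -33614;  ∫_0^7/2 2401 dx = 16807/2.
  Sum: 151263/10 − 50421 + 184877/3 − 33614 + 16807/2 = 16807/15.
∫_0^7/2 u² dx = 117649/120, so ||u||_L² = 343*sqrt(30)/60.
∫_0^7/2 (u')² dx = 16807/15, so ||u'||_L² = 49*sqrt(105)/15.
Ratio ||u||_L² / ||u'||_L² = sqrt(14)/4.
Sharp Poincaré constant on H^1_0(0, 7/2) is C_P = L/π = 7/(2*π), achieved by sin(2*π/7·x).
A polynomial bump cannot attain the sharp Poincaré constant (only the first sine eigenfunction does), so the ratio is strictly less than C_P, consistent with ||u||_L² ≤ C_P ||u'||_L².


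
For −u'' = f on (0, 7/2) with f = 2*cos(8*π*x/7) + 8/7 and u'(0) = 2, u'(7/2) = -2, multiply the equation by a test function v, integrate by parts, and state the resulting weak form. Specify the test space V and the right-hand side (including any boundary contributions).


V = H^1(0, 7/2) (v unrestricted at boundary; u is determined up to an additive constant); weak form: ∫_0^7/2 u'v' dx = ∫_0^7/2 (2*cos(8*π*x/7) + 8/7) v dx − 2·v(7/2) − 2·v(0) for all v ∈ V.

Multiply both sides by a test function v and integrate from 0 to 7/2:
  ∫_0^7/2 −u''(x) v(x) dx = ∫_0^7/2 f(x) v(x) dx.
Integrate the LHS by parts once:
  ∫_0^7/2 −u'' v dx = −[u'(x) v(x)]_0^7/2 + ∫_0^7/2 u'(x) v'(x) dx.
Thus ∫_0^7/2 u'(x) v'(x) dx = ∫_0^7/2 f(x) v(x) dx + [u'(x) v(x)]_0^7/2.
Choose V so that boundary terms are either known or forced to vanish.
u has inhomogeneous Neumann u'(0) = 2, u'(7/2) = -2. [u' v]_0^7/2 = (-2)·v(7/2) − (2)·v(0) = − 2·v(7/2) − 2·v(0). Take V = H^1(0, 7/2); boundary term becomes part of RHS.
Weak formulation: find u (satisfying any essential BC) such that ∫_0^7/2 u'(x) v'(x) dx = ∫_0^7/2 f v dx − 2·v(7/2) − 2·v(0) for all v ∈ V (Neumann data are natural BCs: they enter the RHS as boundary terms).
Substituting f(x) = 2*cos(8*π*x/7) + 8/7, the right-hand side is ∫_0^7/2 (2*cos(8*π*x/7) + 8/7) v dx − 2·v(7/2) − 2·v(0).
Compatibility check (pure Neumann): taking v ≡ 1 ∈ V gives 0 = ∫_0^7/2 f dx + (-2) − (2), i.e. ∫_0^7/2 f dx must equal u'(0) − u'(7/2) = 4. Indeed ∫_0^7/2 (2*cos(8*π*x/7) + 8/7) dx = 4, so the data are compatible. The solution is then unique only up to an additive constant (fix it e.g. by requiring ∫_0^7/2 u dx = 0).


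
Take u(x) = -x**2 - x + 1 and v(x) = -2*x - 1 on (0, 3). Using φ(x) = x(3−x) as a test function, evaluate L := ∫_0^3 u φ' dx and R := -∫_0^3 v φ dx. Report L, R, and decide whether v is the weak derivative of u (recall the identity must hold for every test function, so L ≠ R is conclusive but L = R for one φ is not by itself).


LHS = 18, RHS = 18. Yes, v = u' weakly.

u(x) = -x**2 - x + 1, classical derivative u'(x) = -2*x - 1.
φ(x) = x(3−x), so φ'(x) = 3 - 2*x.
Note φ(0) = φ(3) = 0, so the boundary term u·φ vanishes.
LHS = ∫_0^3 u(x) φ'(x) dx = ∫_0^3 (2*x^3 - x^2 - 5*x + 3) dx. Term by term:
  ∫_0^3 2*x^3 dx = 81/2;  ∫_0^3 -x^2 dx = -9;  ∫_0^3 -5*x dx = -45/2;
  ∫_0^3 3 dx = 9.
Sum: 81/2 − 9 − 45/2 + 9 = 18.
So LHS = 18.
∫_0^3 v(x) φ(x) dx = ∫_0^3 (2*x^3 - 5*x^2 - 3*x) dx. Term by term:
  ∫_0^3 2*x^3 dx = 81/2;  ∫_0^3 -5*x^2 dx = -45;  ∫_0^3 -3*x dx = -27/2.
Sum: 81/2 − 45 − 27/2 = -18.
So RHS = -∫_0^3 v(x) φ(x) dx = 18.
LHS = RHS, so the identity holds for this test φ.
Moreover u is smooth here and v(x) = u'(x) = -2*x - 1 pointwise, so the identity holds for every test function. Hence v is the weak derivative of u.


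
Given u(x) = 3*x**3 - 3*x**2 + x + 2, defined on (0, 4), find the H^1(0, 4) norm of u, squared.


||u||_{H^1}^2 = 2392244/105

The H^1 norm (squared) on an interval (0, L) is
  ||u||_{H^1}^2 = ∫_0^L u(x)^2 dx + ∫_0^L u'(x)^2 dx.
Compute u'(x) = 9*x**2 - 6*x + 1.
Then u(x)^2 = 9*x**6 - 18*x**5 + 15*x**4 + 6*x**3 - 11*x**2 + 4*x + 4 and u'(x)^2 = 81*x**4 - 108*x**3 + 54*x**2 - 12*x + 1.
Integrate each monomial from 0 to 4 using ∫_0^4 c·x^n dx = c·4^(n+1)/(n+1):
  ∫_0^4 u(x)^2 dx = ∫_0^4 (9*x^6 - 18*x^5 + 15*x^4 + 6*x^3 - 11*x^2 + 4*x + 4) dx. Term by term:
    ∫_0^4 9*x^6 dx = 147456/7;  ∫_0^4 -18*x^5 dx = -12288;  ∫_0^4 15*x^4 dx = 3072;
    ∫_0^4 6*x^3 dx = 384;  ∫_0^4 -11*x^2 dx = -704/3;  ∫_0^4 4*x dx = 32;
    ∫_0^4 4 dx = 16.
  Sum: 147456/7 − 12288 + 3072 + 384 − 704/3 + 32 + 16 = 252976/21.
  ∫_0^4 u'(x)^2 dx = ∫_0^4 (81*x^4 - 108*x^3 + 54*x^2 - 12*x + 1) dx. Term by term:
    ∫_0^4 81*x^4 dx = 82944/5;  ∫_0^4 -108*x^3 dx = -6912;  ∫_0^4 54*x^2 dx = 1152;
    ∫_0^4 -12*x dx = -96;  ∫_0^4 1 dx = 4.
  Sum: 82944/5 − 6912 + 1152 − 96 + 4 = 53684/5.
Adding: ||u||_{H^1}^2 = 252976/21 + 53684/5 = 2392244/105.


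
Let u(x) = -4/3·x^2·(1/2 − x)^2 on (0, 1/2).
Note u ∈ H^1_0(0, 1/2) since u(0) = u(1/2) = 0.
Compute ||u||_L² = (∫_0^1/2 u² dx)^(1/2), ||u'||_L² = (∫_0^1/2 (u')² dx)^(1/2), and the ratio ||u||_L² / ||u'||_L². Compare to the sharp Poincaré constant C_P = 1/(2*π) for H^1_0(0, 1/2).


||u||_L² / ||u'||_L² = sqrt(3)/12 < C_P = 1/(2*π).

u(x) = -4/3·x^2·(1/2 − x)^2, so u'(x) = 2*x*(-8*x^2 + 6*x - 1)/3.
u(x) = -4/3·x^2·(1/2 − x)^2 vanishes at x = 0 and x = 1/2, so u ∈ H^1_0(0, 1/2). Differentiate via the product rule and integrate the resulting polynomials term by term.
  ∫_0^1/2 u² dx = ∫_0^1/2 (16*x^8/9 - 32*x^7/9 + 8*x^6/3 - 8*x^5/9 + x^4/9) dx. Term by term:
    ∫_0^1/2 16*x^8/9 dx = 1/2592;  ∫_0^1/2 -32*x^7/9 dx = -1/576;  ∫_0^1/2 8*x^6/3 dx = 1/336;
    ∫_0^1/2 -8*x^5/9 dx = -1/432;  ∫_0^1/2 x^4/9 dx = 1/1440.
  Sum: 1/2592 − 1/576 + 1/336 − 1/432 + 1/1440 = 1/181440.
  ∫_0^1/2 (u')² dx = ∫_0^1/2 (256*x^6/9 - 128*x^5/3 + 208*x^4/9 - 16*x^3/3 + 4*x^2/9) dx. Term by term:
    ∫_0^1/2 256*x^6/9 dx = 2/63;  ∫_0^1/2 -128*x^5/3 dx = -1/9;  ∫_0^1/2 208*x^4/9 dx = 13/90;
    ∫_0^1/2 -16*x^3/3 dx = -1/12;  ∫_0^1/2 4*x^2/9 dx = 1/54.
  Sum: 2/63 − 1/9 + 13/90 − 1/12 + 1/54 = 1/3780.
∫_0^1/2 u² dx = 1/181440, so ||u||_L² = sqrt(35)/2520.
∫_0^1/2 (u')² dx = 1/3780, so ||u'||_L² = sqrt(105)/630.
Ratio ||u||_L² / ||u'||_L² = sqrt(3)/12.
Sharp Poincaré constant on H^1_0(0, 1/2) is C_P = L/π = 1/(2*π), achieved by sin(2*π·x).
A polynomial bump cannot attain the sharp Poincaré constant (only the first sine eigenfunction does), so the ratio is strictly less than C_P, consistent with ||u||_L² ≤ C_P ||u'||_L².


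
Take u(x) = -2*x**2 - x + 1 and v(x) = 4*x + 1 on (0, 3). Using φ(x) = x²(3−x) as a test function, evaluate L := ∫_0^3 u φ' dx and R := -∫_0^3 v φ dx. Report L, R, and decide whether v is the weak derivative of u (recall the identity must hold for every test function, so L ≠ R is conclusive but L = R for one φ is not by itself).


LHS = 1107/20, RHS = -1107/20. No, v is not the weak derivative of u.

u(x) = -2*x**2 - x + 1, classical derivative u'(x) = -4*x - 1.
φ(x) = x²(3−x), so φ'(x) = 3*x*(2 - x).
Note φ(0) = φ(3) = 0, so the boundary term u·φ vanishes.
LHS = ∫_0^3 u(x) φ'(x) dx = ∫_0^3 (6*x^4 - 9*x^3 - 9*x^2 + 6*x) dx. Term by term:
  ∫_0^3 6*x^4 dx = 1458/5;  ∫_0^3 -9*x^3 dx = -729/4;  ∫_0^3 -9*x^2 dx = -81;
  ∫_0^3 6*x dx = 27.
Sum: 1458/5 − 729/4 − 81 + 27 = 1107/20.
So LHS = 1107/20.
∫_0^3 v(x) φ(x) dx = ∫_0^3 (-4*x^4 + 11*x^3 + 3*x^2) dx. Term by term:
  ∫_0^3 -4*x^4 dx = -972/5;  ∫_0^3 11*x^3 dx = 891/4;  ∫_0^3 3*x^2 dx = 27.
Sum: -972/5 + 891/4 + 27 = 1107/20.
So RHS = -∫_0^3 v(x) φ(x) dx = -1107/20.
LHS − RHS = 1107/10 ≠ 0, so the identity fails.
(For a valid weak derivative the identity must hold for EVERY test function, in particular this one. The failure shows v is NOT the weak derivative of u.)
Correct weak derivative would be u'(x) = -4*x - 1.


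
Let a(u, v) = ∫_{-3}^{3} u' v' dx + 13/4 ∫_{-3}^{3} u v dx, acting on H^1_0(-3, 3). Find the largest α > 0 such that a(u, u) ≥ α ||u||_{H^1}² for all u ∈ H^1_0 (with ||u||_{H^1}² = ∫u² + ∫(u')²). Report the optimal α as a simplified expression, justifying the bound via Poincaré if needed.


α = 1

Coercivity of a(·,·) on H^1_0(-3, 3) means a(u, u) ≥ α ||u||_{H^1}² for every u ∈ H^1_0.
The interval has length L = 6, and Poincaré/coercivity depend only on L. Here a(u, u) = ∫(u')² + (13/4)·∫u².
Here c = 13/4 ≥ 1, so a(u,u) = ∫(u')² + c∫u² ≥ ∫(u')² + ∫u² = ||u||_{H^1}², i.e. α = 1 works. No larger α is possible: a(u,u) ≥ α||u||_{H^1}² means (1−α)∫(u')² ≥ (α−c)∫u², and for the modes u_n = sin(nπ(x−x₀)/L) (x₀ the left endpoint) one has ∫u_n²/∫(u_n')² = (L/(nπ))² → 0, so a(u_n,u_n)/||u_n||_{H^1}² → 1. Hence the optimal constant is α = 1.
Therefore α = 1.


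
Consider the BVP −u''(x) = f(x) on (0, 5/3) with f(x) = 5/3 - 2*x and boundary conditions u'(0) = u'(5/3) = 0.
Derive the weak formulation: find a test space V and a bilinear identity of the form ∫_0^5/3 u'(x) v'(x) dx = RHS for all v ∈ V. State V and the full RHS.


V = H^1(0, 5/3) (no boundary constraint on v; u is determined up to an additive constant); weak form: ∫_0^5/3 u'v' dx = ∫_0^5/3 (5/3 - 2*x) v dx for all v ∈ V.

Multiply both sides by a test function v and integrate from 0 to 5/3:
  ∫_0^5/3 −u''(x) v(x) dx = ∫_0^5/3 f(x) v(x) dx.
Integrate the LHS by parts once:
  ∫_0^5/3 −u'' v dx = −[u'(x) v(x)]_0^5/3 + ∫_0^5/3 u'(x) v'(x) dx.
Thus ∫_0^5/3 u'(x) v'(x) dx = ∫_0^5/3 f(x) v(x) dx + [u'(x) v(x)]_0^5/3.
Choose V so that boundary terms are either known or forced to vanish.
u has homogeneous Neumann: u'(0) = u'(5/3) = 0. So [u' v]_0^5/3 = 0·v(5/3) − 0·v(0) = 0 for any v; take V = H^1(0, 5/3).
Weak formulation: find u (satisfying any essential BC) such that ∫_0^5/3 u'(x) v'(x) dx = ∫_0^5/3 f v dx for all v ∈ V (homogeneous Neumann, so boundary terms vanish).
Substituting f(x) = 5/3 - 2*x, the right-hand side is ∫_0^5/3 (5/3 - 2*x) v dx.
Compatibility check (pure Neumann): taking v ≡ 1 ∈ V gives 0 = ∫_0^5/3 f dx + (0) − (0), i.e. ∫_0^5/3 f dx must equal u'(0) − u'(5/3) = 0. Indeed ∫_0^5/3 (5/3 - 2*x) dx = 0, so the data are compatible. The solution is then unique only up to an additive constant (fix it e.g. by requiring ∫_0^5/3 u dx = 0).


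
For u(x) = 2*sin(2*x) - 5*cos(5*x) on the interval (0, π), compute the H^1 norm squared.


||u||_{H^1(0,π)}^2 = 2080/21 + 335*π

u'(x) = 25*sin(5*x) + 4*cos(2*x).
Expand u² and (u')² and integrate term by term on (0, π), using: for integers n ≥ 1, ∫_0^π sin²(nx) dx = ∫_0^π cos²(nx) dx = π/2; for n ≠ n', ∫_0^π sin(nx)sin(n'x) dx = ∫_0^π cos(nx)cos(n'x) dx = 0; and by product-to-sum, ∫_0^π sin(nx)cos(n'x) dx = ½∫_0^π [sin((n+n')x) + sin((n−n')x)] dx, which is 0 when n+n' is even and 2n/(n²−n'²) when n+n' is odd (it need not vanish on (0, π)).
  u² squared terms: (-5)²·∫cos(5x)² dx = 25·π/2 = 25*π/2;  (2)²·∫sin(2x)² dx = 4·π/2 = 2*π.
  u² cross terms: 2·(-5)·(2)·∫cos(5x)·sin(2x) dx = -20·(-4/21) = 80/21.
  So ∫_0^π u² dx = 25*π/2 + 2*π + 80/21 = 80/21 + 29*π/2.
  (u')² squared terms: (4)²·∫cos(2x)² dx = 16·π/2 = 8*π;  (25)²·∫sin(5x)² dx = 625·π/2 = 625*π/2.
  (u')² cross terms: 2·(4)·(25)·∫cos(2x)·sin(5x) dx = 200·(10/21) = 2000/21.
  So ∫_0^π (u')² dx = 8*π + 625*π/2 + 2000/21 = 2000/21 + 641*π/2.
||u||_{H^1}^2 = (80/21 + 29*π/2) + (2000/21 + 641*π/2) = 2080/21 + 335*π.


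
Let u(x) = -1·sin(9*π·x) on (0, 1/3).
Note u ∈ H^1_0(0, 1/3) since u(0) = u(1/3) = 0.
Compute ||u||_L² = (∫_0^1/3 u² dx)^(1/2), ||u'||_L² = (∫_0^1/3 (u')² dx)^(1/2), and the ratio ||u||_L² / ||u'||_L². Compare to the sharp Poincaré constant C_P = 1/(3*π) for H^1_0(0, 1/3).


||u||_L² / ||u'||_L² = 1/(9*π) < C_P = 1/(3*π).

u(x) = -1·sin(9*π·x), so u'(x) = -9*π*cos(9*π*x).
Writing u(x) = A·sin(kπx/L) with A = -1 and k = 3, use ∫_0^L sin²(kπx/L) dx = L/2 and ∫_0^L cos²(kπx/L) dx = L/2.
u² = 1·sin²(9*π·x) and (u')² = 81*π^2·cos²(9*π·x), and each of sin², cos² integrates to L/2 = 1/6 over (0, 1/3).
∫_0^1/3 u² dx = 1/6, so ||u||_L² = sqrt(6)/6.
∫_0^1/3 (u')² dx = 27*π^2/2, so ||u'||_L² = 3*sqrt(6)*π/2.
Ratio ||u||_L² / ||u'||_L² = 1/(9*π).
Sharp Poincaré constant on H^1_0(0, 1/3) is C_P = L/π = 1/(3*π), achieved by sin(3*π·x).
This is the k = 3 harmonic; the ratio L/(kπ) is strictly less than C_P = L/π, consistent with the sharp inequality ||u||_L² ≤ C_P ||u'||_L².


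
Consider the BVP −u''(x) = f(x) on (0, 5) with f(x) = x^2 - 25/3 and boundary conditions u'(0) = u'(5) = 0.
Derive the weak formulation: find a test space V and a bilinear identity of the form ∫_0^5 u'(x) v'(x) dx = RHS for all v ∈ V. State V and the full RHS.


V = H^1(0, 5) (no boundary constraint on v; u is determined up to an additive constant); weak form: ∫_0^5 u'v' dx = ∫_0^5 (x^2 - 25/3) v dx for all v ∈ V.

Multiply both sides by a test function v and integrate from 0 to 5:
  ∫_0^5 −u''(x) v(x) dx = ∫_0^5 f(x) v(x) dx.
Integrate the LHS by parts once:
  ∫_0^5 −u'' v dx = −[u'(x) v(x)]_0^5 + ∫_0^5 u'(x) v'(x) dx.
Thus ∫_0^5 u'(x) v'(x) dx = ∫_0^5 f(x) v(x) dx + [u'(x) v(x)]_0^5.
Choose V so that boundary terms are either known or forced to vanish.
u has homogeneous Neumann: u'(0) = u'(5) = 0. So [u' v]_0^5 = 0·v(5) − 0·v(0) = 0 for any v; take V = H^1(0, 5).
Weak formulation: find u (satisfying any essential BC) such that ∫_0^5 u'(x) v'(x) dx = ∫_0^5 f v dx for all v ∈ V (homogeneous Neumann, so boundary terms vanish).
Substituting f(x) = x^2 - 25/3, the right-hand side is ∫_0^5 (x^2 - 25/3) v dx.
Compatibility check (pure Neumann): taking v ≡ 1 ∈ V gives 0 = ∫_0^5 f dx + (0) − (0), i.e. ∫_0^5 f dx must equal u'(0) − u'(5) = 0. Indeed ∫_0^5 (x^2 - 25/3) dx = 0, so the data are compatible. The solution is then unique only up to an additive constant (fix it e.g. by requiring ∫_0^5 u dx = 0).


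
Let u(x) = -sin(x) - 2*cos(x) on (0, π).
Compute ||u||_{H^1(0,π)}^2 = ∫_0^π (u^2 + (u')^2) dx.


||u||_{H^1(0,π)}^2 = 5*π

u'(x) = 2*sin(x) - cos(x).
Expand u² and (u')² and integrate term by term on (0, π), using: for integers n ≥ 1, ∫_0^π sin²(nx) dx = ∫_0^π cos²(nx) dx = π/2; for n ≠ n', ∫_0^π sin(nx)sin(n'x) dx = ∫_0^π cos(nx)cos(n'x) dx = 0; and by product-to-sum, ∫_0^π sin(nx)cos(n'x) dx = ½∫_0^π [sin((n+n')x) + sin((n−n')x)] dx, which is 0 when n+n' is even and 2n/(n²−n'²) when n+n' is odd (it need not vanish on (0, π)).
  u² squared terms: (-1)²·∫sin(x)² dx = 1·π/2 = π/2;  (-2)²·∫cos(x)² dx = 4·π/2 = 2*π.
  u² cross terms: 2·(-1)·(-2)·∫sin(x)·cos(x) dx = 4·(0) = 0.
  So ∫_0^π u² dx = π/2 + 2*π + 0 = 5*π/2.
  (u')² squared terms: (-1)²·∫cos(x)² dx = 1·π/2 = π/2;  (2)²·∫sin(x)² dx = 4·π/2 = 2*π.
  (u')² cross terms: 2·(-1)·(2)·∫cos(x)·sin(x) dx = -4·(0) = 0.
  So ∫_0^π (u')² dx = π/2 + 2*π + 0 = 5*π/2.
||u||_{H^1}^2 = (5*π/2) + (5*π/2) = 5*π.


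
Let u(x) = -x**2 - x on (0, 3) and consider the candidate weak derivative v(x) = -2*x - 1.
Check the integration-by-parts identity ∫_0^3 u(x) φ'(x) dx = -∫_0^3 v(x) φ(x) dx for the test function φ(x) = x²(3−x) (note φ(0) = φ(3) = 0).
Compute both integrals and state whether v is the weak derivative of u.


LHS = 621/20, RHS = 621/20. Yes, v = u' weakly.

u(x) = -x**2 - x, classical derivative u'(x) = -2*x - 1.
φ(x) = x²(3−x), so φ'(x) = 3*x*(2 - x).
Note φ(0) = φ(3) = 0, so the boundary term u·φ vanishes.
LHS = ∫_0^3 u(x) φ'(x) dx = ∫_0^3 (3*x^4 - 3*x^3 - 6*x^2) dx. Term by term:
  ∫_0^3 3*x^4 dx = 729/5;  ∫_0^3 -3*x^3 dx = -243/4;  ∫_0^3 -6*x^2 dx = -54.
Sum: 729/5 − 243/4 − 54 = 621/20.
So LHS = 621/20.
∫_0^3 v(x) φ(x) dx = ∫_0^3 (2*x^4 - 5*x^3 - 3*x^2) dx. Term by term:
  ∫_0^3 2*x^4 dx = 486/5;  ∫_0^3 -5*x^3 dx = -405/4;  ∫_0^3 -3*x^2 dx = -27.
Sum: 486/5 − 405/4 − 27 = -621/20.
So RHS = -∫_0^3 v(x) φ(x) dx = 621/20.
LHS = RHS, so the identity holds for this test φ.
Moreover u is smooth here and v(x) = u'(x) = -2*x - 1 pointwise, so the identity holds for every test function. Hence v is the weak derivative of u.


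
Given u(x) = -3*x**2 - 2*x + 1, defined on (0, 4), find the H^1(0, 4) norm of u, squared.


||u||_{H^1}^2 = 52748/15

The H^1 norm (squared) on an interval (0, L) is
  ||u||_{H^1}^2 = ∫_0^L u(x)^2 dx + ∫_0^L u'(x)^2 dx.
Compute u'(x) = -6*x - 2.
Then u(x)^2 = 9*x**4 + 12*x**3 - 2*x**2 - 4*x + 1 and u'(x)^2 = 36*x**2 + 24*x + 4.
Integrate each monomial from 0 to 4 using ∫_0^4 c·x^n dx = c·4^(n+1)/(n+1):
  ∫_0^4 u(x)^2 dx = ∫_0^4 (9*x^4 + 12*x^3 - 2*x^2 - 4*x + 1) dx. Term by term:
    ∫_0^4 9*x^4 dx = 9216/5;  ∫_0^4 12*x^3 dx = 768;  ∫_0^4 -2*x^2 dx = -128/3;
    ∫_0^4 -4*x dx = -32;  ∫_0^4 1 dx = 4.
  Sum: 9216/5 + 768 − 128/3 − 32 + 4 = 38108/15.
  ∫_0^4 u'(x)^2 dx = ∫_0^4 (36*x^2 + 24*x + 4) dx. Term by term:
    ∫_0^4 36*x^2 dx = 768;  ∫_0^4 24*x dx = 192;  ∫_0^4 4 dx = 16.
  Sum: 768 + 192 + 16 = 976.
Adding: ||u||_{H^1}^2 = 38108/15 + 976 = 52748/15.


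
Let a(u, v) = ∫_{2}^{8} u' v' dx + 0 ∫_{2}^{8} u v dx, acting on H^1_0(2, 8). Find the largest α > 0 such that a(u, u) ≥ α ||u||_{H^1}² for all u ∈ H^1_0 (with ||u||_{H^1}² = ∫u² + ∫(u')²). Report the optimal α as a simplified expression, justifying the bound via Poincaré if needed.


α = π^2/(π^2 + 36)

Coercivity of a(·,·) on H^1_0(2, 8) means a(u, u) ≥ α ||u||_{H^1}² for every u ∈ H^1_0.
The interval has length L = 6, and Poincaré/coercivity depend only on L. Here a(u, u) = ∫(u')² + (0)·∫u².
Here c = 0, so a(u,u) = ∫(u')² alone. The condition a(u,u) ≥ α||u||_{H^1}² reads (1−α)∫(u')² ≥ (α−c)∫u². Any admissible α is ≤ 1 (rapidly oscillating u have ∫u²/∫(u')² → 0), and α = 1 would force 0 ≥ (1−c)∫u², impossible since c < 1; so 1−α > 0. By the sharp Poincaré inequality on H^1_0 of an interval of length L, ∫(u')² ≥ (π/L)²∫u² with equality for the first sine mode sin(π(x−x₀)/L) (x₀ the left endpoint), so the inequality holds for all u iff (1−α)(π/L)² ≥ α − c, i.e. α ≤ ((π/L)² + c)/((π/L)² + 1) = (1 + c(L/π)²)/(1 + (L/π)²). (Direct route, valid since c ≤ 0: Poincaré gives c∫u² ≥ c(L/π)²∫(u')², so a(u,u) ≥ (1 + c(L/π)²)∫(u')², while ||u||_{H^1}² ≤ (1 + (L/π)²)∫(u')²; dividing yields the same α.) With (π/L)² = π^2/36 and c = 0, the largest admissible constant is α = ((π/L)² + c)/((π/L)² + 1).
Simplifying, α = π^2/(π^2 + 36).


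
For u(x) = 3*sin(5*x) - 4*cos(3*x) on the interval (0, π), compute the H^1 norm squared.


||u||_{H^1(0,π)}^2 = 197*π

u'(x) = 12*sin(3*x) + 15*cos(5*x).
Expand u² and (u')² and integrate term by term on (0, π), using: for integers n ≥ 1, ∫_0^π sin²(nx) dx = ∫_0^π cos²(nx) dx = π/2; for n ≠ n', ∫_0^π sin(nx)sin(n'x) dx = ∫_0^π cos(nx)cos(n'x) dx = 0; and by product-to-sum, ∫_0^π sin(nx)cos(n'x) dx = ½∫_0^π [sin((n+n')x) + sin((n−n')x)] dx, which is 0 when n+n' is even and 2n/(n²−n'²) when n+n' is odd (it need not vanish on (0, π)).
  u² squared terms: (-4)²·∫cos(3x)² dx = 16·π/2 = 8*π;  (3)²·∫sin(5x)² dx = 9·π/2 = 9*π/2.
  u² cross terms: 2·(-4)·(3)·∫cos(3x)·sin(5x) dx = -24·(0) = 0.
  So ∫_0^π u² dx = 8*π + 9*π/2 + 0 = 25*π/2.
  (u')² squared terms: (12)²·∫sin(3x)² dx = 144·π/2 = 72*π;  (15)²·∫cos(5x)² dx = 225·π/2 = 225*π/2.
  (u')² cross terms: 2·(12)·(15)·∫sin(3x)·cos(5x) dx = 360·(0) = 0.
  So ∫_0^π (u')² dx = 72*π + 225*π/2 + 0 = 369*π/2.
||u||_{H^1}^2 = (25*π/2) + (369*π/2) = 197*π.


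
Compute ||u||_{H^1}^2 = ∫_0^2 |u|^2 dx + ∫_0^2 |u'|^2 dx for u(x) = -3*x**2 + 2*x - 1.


||u||_{H^1}^2 = 1294/15

The H^1 norm (squared) on an interval (0, L) is
  ||u||_{H^1}^2 = ∫_0^L u(x)^2 dx + ∫_0^L u'(x)^2 dx.
Compute u'(x) = 2 - 6*x.
Then u(x)^2 = 9*x**4 - 12*x**3 + 10*x**2 - 4*x + 1 and u'(x)^2 = 36*x**2 - 24*x + 4.
Integrate each monomial from 0 to 2 using ∫_0^2 c·x^n dx = c·2^(n+1)/(n+1):
  ∫_0^2 u(x)^2 dx = ∫_0^2 (9*x^4 - 12*x^3 + 10*x^2 - 4*x + 1) dx. Term by term:
    ∫_0^2 9*x^4 dx = 288/5;  ∫_0^2 -12*x^3 dx = -48;  ∫_0^2 10*x^2 dx = 80/3;
    ∫_0^2 -4*x dx = -8;  ∫_0^2 1 dx = 2.
  Sum: 288/5 − 48 + 80/3 − 8 + 2 = 454/15.
  ∫_0^2 u'(x)^2 dx = ∫_0^2 (36*x^2 - 24*x + 4) dx. Term by term:
    ∫_0^2 36*x^2 dx = 96;  ∫_0^2 -24*x dx = -48;  ∫_0^2 4 dx = 8.
  Sum: 96 − 48 + 8 = 56.
Adding: ||u||_{H^1}^2 = 454/15 + 56 = 1294/15.


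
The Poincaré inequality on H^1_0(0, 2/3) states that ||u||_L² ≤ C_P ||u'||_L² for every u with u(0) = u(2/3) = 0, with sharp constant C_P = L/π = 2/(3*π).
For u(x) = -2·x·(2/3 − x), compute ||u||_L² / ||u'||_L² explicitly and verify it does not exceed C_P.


||u||_L² / ||u'||_L² = sqrt(10)/15 < C_P = 2/(3*π).

u(x) = -2·x·(2/3 − x), so u'(x) = 4*x - 4/3.
u(x) = -2·x·(2/3 − x) vanishes at x = 0 and x = 2/3, so u ∈ H^1_0(0, 2/3). Differentiate via the product rule and integrate the resulting polynomials term by term.
  ∫_0^2/3 u² dx = ∫_0^2/3 (4*x^4 - 16*x^3/3 + 16*x^2/9) dx. Term by term:
    ∫_0^2/3 4*x^4 dx = 128/1215;  ∫_0^2/3 -16*x^3/3 dx = -64/243;  ∫_0^2/3 16*x^2/9 dx = 128/729.
  Sum: 128/1215 − 64/243 + 128/729 = 64/3645.
  ∫_0^2/3 (u')² dx = ∫_0^2/3 (16*x^2 - 32*x/3 + 16/9) dx. Term by term:
    ∫_0^2/3 16*x^2 dx = 128/81;  ∫_0^2/3 -32*x/3 dx = -64/27;  ∫_0^2/3 16/9 dx = 32/27.
  Sum: 128/81 − 64/27 + 32/27 = 32/81.
∫_0^2/3 u² dx = 64/3645, so ||u||_L² = 8*sqrt(5)/135.
∫_0^2/3 (u')² dx = 32/81, so ||u'||_L² = 4*sqrt(2)/9.
Ratio ||u||_L² / ||u'||_L² = sqrt(10)/15.
Sharp Poincaré constant on H^1_0(0, 2/3) is C_P = L/π = 2/(3*π), achieved by sin(3*π/2·x).
A polynomial bump cannot attain the sharp Poincaré constant (only the first sine eigenfunction does), so the ratio is strictly less than C_P, consistent with ||u||_L² ≤ C_P ||u'||_L².


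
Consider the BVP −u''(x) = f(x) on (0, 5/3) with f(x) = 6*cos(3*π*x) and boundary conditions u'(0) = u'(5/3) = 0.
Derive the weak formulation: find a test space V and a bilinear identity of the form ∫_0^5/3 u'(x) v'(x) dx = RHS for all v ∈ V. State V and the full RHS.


V = H^1(0, 5/3) (no boundary constraint on v; u is determined up to an additive constant); weak form: ∫_0^5/3 u'v' dx = ∫_0^5/3 (6*cos(3*π*x)) v dx for all v ∈ V.

Multiply both sides by a test function v and integrate from 0 to 5/3:
  ∫_0^5/3 −u''(x) v(x) dx = ∫_0^5/3 f(x) v(x) dx.
Integrate the LHS by parts once:
  ∫_0^5/3 −u'' v dx = −[u'(x) v(x)]_0^5/3 + ∫_0^5/3 u'(x) v'(x) dx.
Thus ∫_0^5/3 u'(x) v'(x) dx = ∫_0^5/3 f(x) v(x) dx + [u'(x) v(x)]_0^5/3.
Choose V so that boundary terms are either known or forced to vanish.
u has homogeneous Neumann: u'(0) = u'(5/3) = 0. So [u' v]_0^5/3 = 0·v(5/3) − 0·v(0) = 0 for any v; take V = H^1(0, 5/3).
Weak formulation: find u (satisfying any essential BC) such that ∫_0^5/3 u'(x) v'(x) dx = ∫_0^5/3 f v dx for all v ∈ V (homogeneous Neumann, so boundary terms vanish).
Substituting f(x) = 6*cos(3*π*x), the right-hand side is ∫_0^5/3 (6*cos(3*π*x)) v dx.
Compatibility check (pure Neumann): taking v ≡ 1 ∈ V gives 0 = ∫_0^5/3 f dx + (0) − (0), i.e. ∫_0^5/3 f dx must equal u'(0) − u'(5/3) = 0. Indeed ∫_0^5/3 (6*cos(3*π*x)) dx = 0, so the data are compatible. The solution is then unique only up to an additive constant (fix it e.g. by requiring ∫_0^5/3 u dx = 0).


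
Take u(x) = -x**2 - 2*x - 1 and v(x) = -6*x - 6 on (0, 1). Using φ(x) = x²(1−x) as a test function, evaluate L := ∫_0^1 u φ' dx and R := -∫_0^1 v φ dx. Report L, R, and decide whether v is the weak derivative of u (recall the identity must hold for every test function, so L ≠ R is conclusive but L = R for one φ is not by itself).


LHS = 4/15, RHS = 4/5. No, v is not the weak derivative of u.

u(x) = -x**2 - 2*x - 1, classical derivative u'(x) = -2*x - 2.
φ(x) = x²(1−x), so φ'(x) = x*(2 - 3*x).
Note φ(0) = φ(1) = 0, so the boundary term u·φ vanishes.
LHS = ∫_0^1 u(x) φ'(x) dx = ∫_0^1 (3*x^4 + 4*x^3 - x^2 - 2*x) dx. Term by term:
  ∫_0^1 3*x^4 dx = 3/5;  ∫_0^1 4*x^3 dx = 1;  ∫_0^1 -x^2 dx = -1/3;
  ∫_0^1 -2*x dx = -1.
Sum: 3/5 + 1 − 1/3 − 1 = 4/15.
So LHS = 4/15.
∫_0^1 v(x) φ(x) dx = ∫_0^1 (6*x^4 - 6*x^2) dx. Term by term:
  ∫_0^1 6*x^4 dx = 6/5;  ∫_0^1 -6*x^2 dx = -2.
Sum: 6/5 − 2 = -4/5.
So RHS = -∫_0^1 v(x) φ(x) dx = 4/5.
LHS − RHS = -8/15 ≠ 0, so the identity fails.
(For a valid weak derivative the identity must hold for EVERY test function, in particular this one. The failure shows v is NOT the weak derivative of u.)
Correct weak derivative would be u'(x) = -2*x - 2.
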